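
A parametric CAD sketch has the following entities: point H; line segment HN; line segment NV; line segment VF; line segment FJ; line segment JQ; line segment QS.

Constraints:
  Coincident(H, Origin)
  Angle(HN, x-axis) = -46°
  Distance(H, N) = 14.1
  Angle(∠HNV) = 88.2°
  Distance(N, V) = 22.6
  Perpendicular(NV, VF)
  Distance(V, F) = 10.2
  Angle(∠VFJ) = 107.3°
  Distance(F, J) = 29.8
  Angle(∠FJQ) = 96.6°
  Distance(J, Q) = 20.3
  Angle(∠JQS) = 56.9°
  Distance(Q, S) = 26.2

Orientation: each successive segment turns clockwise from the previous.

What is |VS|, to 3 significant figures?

11.8

H is at the origin; HN runs at -46.0° with length 14.1, so N = (9.79, -10.1). ∠HNV = 88.2° gives NV at -138° from the x-axis; with |NV| = 22.6, V = (-6.95, -25.3). The perpendicularity gives VF at right angles to NV, so VF runs at 132°; with |VF| = 10.2, F = (-13.8, -17.8). ∠VFJ = 107.3° gives FJ at 59.5° from the x-axis; with |FJ| = 29.8, J = (1.33, 7.91). ∠FJQ = 96.6° gives JQ at -23.9° from the x-axis; with |JQ| = 20.3, Q = (19.9, -0.315). ∠JQS = 56.9° gives QS at -147° from the x-axis; with |QS| = 26.2, S = (-2.09, -14.6). Then |VS| = |S − V| = 11.8.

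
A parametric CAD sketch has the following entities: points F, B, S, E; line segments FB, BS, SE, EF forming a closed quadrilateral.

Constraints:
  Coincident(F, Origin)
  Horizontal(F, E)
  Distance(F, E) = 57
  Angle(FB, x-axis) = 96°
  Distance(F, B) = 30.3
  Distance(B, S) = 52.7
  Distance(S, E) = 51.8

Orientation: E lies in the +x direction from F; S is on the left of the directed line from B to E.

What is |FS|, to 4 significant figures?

67.93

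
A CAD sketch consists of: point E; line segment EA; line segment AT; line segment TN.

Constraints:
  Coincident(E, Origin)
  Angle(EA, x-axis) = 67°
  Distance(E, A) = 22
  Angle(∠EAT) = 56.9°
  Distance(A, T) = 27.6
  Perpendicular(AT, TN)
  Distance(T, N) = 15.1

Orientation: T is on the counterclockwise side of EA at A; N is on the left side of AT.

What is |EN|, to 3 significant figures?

15.9

∠EAT = 56.9°, so AT runs at 67.0° + (180° − 56.9°) = 190° from the x-axis; with |AT| = 27.6, T = A + 27.6·(cos 190°, sin 190°) = (-18.6, 15.4). The perpendicularity gives TN at right angles to AT; with |TN| = 15.1 on the left of AT, N = T + 15.1·(0.175, -0.985) = (-15.9, 0.545). Then |EN| = |N − E| = 15.9.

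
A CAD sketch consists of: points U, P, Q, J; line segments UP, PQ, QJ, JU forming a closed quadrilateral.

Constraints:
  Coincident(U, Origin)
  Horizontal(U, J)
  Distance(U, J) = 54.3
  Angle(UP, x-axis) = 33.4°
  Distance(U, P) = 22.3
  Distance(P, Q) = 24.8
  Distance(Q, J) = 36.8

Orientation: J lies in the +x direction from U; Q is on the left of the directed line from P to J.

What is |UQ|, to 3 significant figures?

46.6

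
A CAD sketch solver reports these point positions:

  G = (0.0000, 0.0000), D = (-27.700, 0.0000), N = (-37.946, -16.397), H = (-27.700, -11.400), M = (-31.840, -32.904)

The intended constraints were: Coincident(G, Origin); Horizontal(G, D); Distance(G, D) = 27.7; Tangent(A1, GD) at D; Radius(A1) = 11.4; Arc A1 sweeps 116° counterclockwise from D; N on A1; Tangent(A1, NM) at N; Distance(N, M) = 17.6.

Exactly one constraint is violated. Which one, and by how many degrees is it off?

Tangent(A1, NM) at N — off by 5.70°.

G = (0.00, 0.00) ✓; G.y = 0.00, D.y = 0.00 ✓; |GD| = 27.70 ✓; ∠(HD, DG) = 90.00° ✓; |HD| = 11.40 ✓; bearing(H→N) − bearing(H→D) = 116.0° ✓; |HN| = 11.40 ✓; ∠(HN, NM) = 95.70° ✗; |NM| = 17.60 ✓.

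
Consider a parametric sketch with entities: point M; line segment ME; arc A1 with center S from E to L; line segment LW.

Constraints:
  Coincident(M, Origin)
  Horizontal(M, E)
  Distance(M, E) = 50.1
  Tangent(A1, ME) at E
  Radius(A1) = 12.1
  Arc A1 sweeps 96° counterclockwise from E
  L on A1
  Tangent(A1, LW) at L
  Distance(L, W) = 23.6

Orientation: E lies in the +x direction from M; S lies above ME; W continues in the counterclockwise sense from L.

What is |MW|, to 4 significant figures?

70.12

M is at the origin; ME is horizontal with |ME| = 50.1 and E on the +x side, so E = (50.10, 0.000). A1 meets ME tangentially, so SE is at right angles to ME, so S = E + (0, 12.1) = (50.10, 12.10). On A1, E sits at bearing -90° from S; a 96° counterclockwise sweep puts L at bearing 6°, so L = S + 12.1·(cos 6°, sin 6°) = (62.13, 13.36). A1 meets LW tangentially, so SL is at right angles to LW, so LW runs along (−sin 6°, cos 6°); with |LW| = 23.6, W = (59.67, 36.84). Then |MW| = |W − M| = 70.12.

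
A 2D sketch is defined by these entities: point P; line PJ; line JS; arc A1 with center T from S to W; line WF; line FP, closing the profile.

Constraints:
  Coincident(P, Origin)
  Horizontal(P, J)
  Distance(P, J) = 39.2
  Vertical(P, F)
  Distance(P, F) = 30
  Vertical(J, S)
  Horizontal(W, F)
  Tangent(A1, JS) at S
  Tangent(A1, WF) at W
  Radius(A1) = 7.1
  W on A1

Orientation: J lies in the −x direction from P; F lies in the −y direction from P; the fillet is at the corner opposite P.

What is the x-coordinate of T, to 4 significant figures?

-32.10

P is at the origin; PJ is horizontal with |PJ| = 39.2 and J on the −x side, so J = (-39.20, 0.000). P and F share the same x with |PF| = 30.0 and F on the −y side, so F = (0.000, -30.00). The virtual corner opposite P is at (-39.20, -30.00). Since A1 is tangent to JS there, TS ⟂ JS and A1 meets WF tangentially, so TW is at right angles to WF, with radius 7.1, so the center T sits 7.1 in from both sides at T = (-32.10, -22.90). So T.x = -32.10.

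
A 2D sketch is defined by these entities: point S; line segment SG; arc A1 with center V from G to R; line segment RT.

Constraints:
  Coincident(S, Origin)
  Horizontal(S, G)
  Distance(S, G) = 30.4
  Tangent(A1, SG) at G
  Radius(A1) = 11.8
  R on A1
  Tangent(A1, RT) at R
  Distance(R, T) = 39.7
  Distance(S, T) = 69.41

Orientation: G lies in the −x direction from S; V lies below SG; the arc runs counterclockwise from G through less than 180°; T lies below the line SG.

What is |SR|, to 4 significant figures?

43.03

S is at the origin; SG is horizontal with |SG| = 30.4 and G on the −x side, so G = (-30.40, 0.000). Since A1 is tangent to SG there, VG ⟂ SG, so V = G + (0, -11.8) = (-30.40, -11.80). Since VR ⟂ RT (tangency), |VT| = √(11.8² + 39.7²) = 41.42 regardless of where R sits on A1. So T lies on both circle(S, 69.41) and circle(V, 41.42); the below-SG intersection is T = (-49.72, -48.44). R is the foot of the tangent from T: R = (-41.97, -9.499).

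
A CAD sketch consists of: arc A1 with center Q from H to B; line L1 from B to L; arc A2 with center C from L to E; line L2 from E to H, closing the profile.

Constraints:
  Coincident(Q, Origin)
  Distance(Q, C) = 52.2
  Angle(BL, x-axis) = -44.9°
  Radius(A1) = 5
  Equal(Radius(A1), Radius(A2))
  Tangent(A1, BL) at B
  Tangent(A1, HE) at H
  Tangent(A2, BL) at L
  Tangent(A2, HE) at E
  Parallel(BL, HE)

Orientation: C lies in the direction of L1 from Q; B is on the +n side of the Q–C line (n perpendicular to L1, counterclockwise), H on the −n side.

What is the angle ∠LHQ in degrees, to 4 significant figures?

79.16°

Tangency of A1 to both parallel lines with radius 5.0 puts B and H at Q ± 5.0·n: B = (3.529, 3.542), H = (-3.529, -3.542). Equal radii place L and E the same way about C: L = C + 5.0·n = (40.50, -33.30), E = C − 5.0·n = (33.45, -40.39). Then cos ∠LHQ = HL·HQ / (|HL||HQ|), giving 79.16°.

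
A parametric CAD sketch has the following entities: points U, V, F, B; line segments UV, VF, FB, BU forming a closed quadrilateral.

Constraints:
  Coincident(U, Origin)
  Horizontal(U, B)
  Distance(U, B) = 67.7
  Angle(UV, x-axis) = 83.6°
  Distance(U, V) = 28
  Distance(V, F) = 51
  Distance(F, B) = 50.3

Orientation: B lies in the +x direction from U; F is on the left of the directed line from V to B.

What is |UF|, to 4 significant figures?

68.97

U is at the origin; U and B share the same y with |UB| = 67.7 and B in +x, so B = (67.7, 0). UV runs at 83.6° with |UV| = 28.0, so V = (3.121, 27.83). F is determined by |VF| = 51.0 and |FB| = 50.3 together: it lies at the intersection of circle(V, 51.0) and circle(B, 50.3). With |VB| = 70.32, the foot of the radical line on VB is 35.66 from V and the perpendicular offset is √(51.0² − 35.66²) = 36.46. Taking the left-of-VB solution: F = (50.30, 47.19).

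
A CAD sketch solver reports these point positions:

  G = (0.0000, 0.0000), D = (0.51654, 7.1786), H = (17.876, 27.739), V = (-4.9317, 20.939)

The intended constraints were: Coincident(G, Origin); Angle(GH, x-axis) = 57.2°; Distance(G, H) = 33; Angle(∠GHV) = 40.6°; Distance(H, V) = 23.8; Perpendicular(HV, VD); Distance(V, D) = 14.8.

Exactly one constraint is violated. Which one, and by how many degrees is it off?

Perpendicular(HV, VD) — off by 5.00°.

G = (0.00, 0.00) ✓; GH at 57.20° ✓; |GH| = 33.00 ✓; ∠GHV = 40.60° ✓; |HV| = 23.80 ✓; ∠(HV, VD) = 95.00° ✗; |VD| = 14.80 ✓.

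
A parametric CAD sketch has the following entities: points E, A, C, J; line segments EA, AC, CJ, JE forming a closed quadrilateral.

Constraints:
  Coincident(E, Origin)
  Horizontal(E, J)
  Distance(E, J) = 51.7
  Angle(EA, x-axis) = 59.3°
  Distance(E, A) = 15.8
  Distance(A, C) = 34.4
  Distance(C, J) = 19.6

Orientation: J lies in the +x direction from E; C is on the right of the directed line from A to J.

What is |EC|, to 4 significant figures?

35.30

E is at the origin; E and J share the same y with |EJ| = 51.7 and J in +x, so J = (51.7, 0). EA runs at 59.3° with |EA| = 15.8, so A = (8.067, 13.59). C is determined by |AC| = 34.4 and |CJ| = 19.6 together: it lies at the intersection of circle(A, 34.4) and circle(J, 19.6). With |AJ| = 45.70, the foot of the radical line on AJ is 31.59 from A and the perpendicular offset is √(34.4² − 31.59²) = 13.61. Taking the right-of-AJ solution: C = (34.19, -8.800).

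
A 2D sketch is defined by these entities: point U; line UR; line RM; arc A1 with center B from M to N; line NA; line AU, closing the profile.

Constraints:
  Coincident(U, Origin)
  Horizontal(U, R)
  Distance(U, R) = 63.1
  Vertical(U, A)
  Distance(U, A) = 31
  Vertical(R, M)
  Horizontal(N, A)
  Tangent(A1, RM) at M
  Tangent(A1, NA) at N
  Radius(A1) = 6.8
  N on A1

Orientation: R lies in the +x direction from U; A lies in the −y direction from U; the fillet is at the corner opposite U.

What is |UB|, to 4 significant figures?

61.28

U and A share the same x with |UA| = 31.0 and A on the −y side, so A = (0.000, -31.00). The virtual corner opposite U is at (63.10, -31.00). A1 meets RM tangentially, so BM is at right angles to RM and since A1 is tangent to NA there, BN ⟂ NA, with radius 6.8, so the center B sits 6.8 in from both sides at B = (56.30, -24.20). Then |UB| = |B − U| = 61.28.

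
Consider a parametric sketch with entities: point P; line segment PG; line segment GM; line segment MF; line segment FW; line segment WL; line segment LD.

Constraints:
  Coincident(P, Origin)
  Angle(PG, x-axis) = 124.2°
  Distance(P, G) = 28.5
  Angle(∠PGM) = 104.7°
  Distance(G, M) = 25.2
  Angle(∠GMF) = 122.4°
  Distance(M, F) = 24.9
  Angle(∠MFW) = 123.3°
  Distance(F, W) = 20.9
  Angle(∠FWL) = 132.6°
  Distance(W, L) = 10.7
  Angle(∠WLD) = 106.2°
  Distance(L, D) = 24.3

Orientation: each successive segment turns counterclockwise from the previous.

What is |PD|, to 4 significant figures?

13.89

P is at the origin; PG runs at 124.2° with length 28.5, so G = (-16.02, 23.57). ∠PGM = 104.7° gives GM at -160.5° from the x-axis; with |GM| = 25.2, M = (-39.77, 15.16). ∠GMF = 122.4° gives MF at -102.9° from the x-axis; with |MF| = 24.9, F = (-45.33, -9.112). ∠MFW = 123.3° gives FW at -46.20° from the x-axis; with |FW| = 20.9, W = (-30.87, -24.20). ∠FWL = 132.6° gives WL at 1.200° from the x-axis; with |WL| = 10.7, L = (-20.17, -23.97). ∠WLD = 106.2° gives LD at 75.00° from the x-axis; with |LD| = 24.3, D = (-13.88, -0.5004). Then |PD| = |D − P| = 13.89.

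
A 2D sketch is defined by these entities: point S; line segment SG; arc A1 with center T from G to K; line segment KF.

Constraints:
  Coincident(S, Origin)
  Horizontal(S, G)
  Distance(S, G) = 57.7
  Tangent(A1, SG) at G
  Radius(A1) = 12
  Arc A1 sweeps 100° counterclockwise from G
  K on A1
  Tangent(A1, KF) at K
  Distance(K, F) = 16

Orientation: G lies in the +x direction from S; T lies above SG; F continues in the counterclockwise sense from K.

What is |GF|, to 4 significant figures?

31.18

S is at the origin; SG is horizontal with |SG| = 57.7 and G on the +x side, so G = (57.70, 0.000). A1 meets SG tangentially, so TG is at right angles to SG, so T = G + (0, 12) = (57.70, 12.00). On A1, G sits at bearing -90° from T; a 100° counterclockwise sweep puts K at bearing 10°, so K = T + 12.0·(cos 10°, sin 10°) = (69.52, 14.08). A1 meets KF tangentially, so TK is at right angles to KF, so KF runs along (−sin 10°, cos 10°); with |KF| = 16.0, F = (66.74, 29.84). Then |GF| = |F − G| = 31.18.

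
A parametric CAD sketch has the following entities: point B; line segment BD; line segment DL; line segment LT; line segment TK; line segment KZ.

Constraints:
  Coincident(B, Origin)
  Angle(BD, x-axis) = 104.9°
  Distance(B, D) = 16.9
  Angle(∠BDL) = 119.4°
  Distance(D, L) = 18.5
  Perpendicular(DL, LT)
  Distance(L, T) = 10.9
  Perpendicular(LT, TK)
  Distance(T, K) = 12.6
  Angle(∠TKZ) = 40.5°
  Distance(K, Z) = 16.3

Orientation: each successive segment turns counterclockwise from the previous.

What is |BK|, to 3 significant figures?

14.7

B is at the origin; BD runs at 104.9° with length 16.9, so D = (-4.35, 16.3). ∠BDL = 119.4° gives DL at 166° from the x-axis; with |DL| = 18.5, L = (-22.3, 21.0). DL ⟂ LT, so LT runs at -104°; with |LT| = 10.9, T = (-25.0, 10.4). LT ⟂ TK, so TK runs at -14.5°; with |TK| = 12.6, K = (-12.8, 7.26). Then |BK| = |K − B| = 14.7.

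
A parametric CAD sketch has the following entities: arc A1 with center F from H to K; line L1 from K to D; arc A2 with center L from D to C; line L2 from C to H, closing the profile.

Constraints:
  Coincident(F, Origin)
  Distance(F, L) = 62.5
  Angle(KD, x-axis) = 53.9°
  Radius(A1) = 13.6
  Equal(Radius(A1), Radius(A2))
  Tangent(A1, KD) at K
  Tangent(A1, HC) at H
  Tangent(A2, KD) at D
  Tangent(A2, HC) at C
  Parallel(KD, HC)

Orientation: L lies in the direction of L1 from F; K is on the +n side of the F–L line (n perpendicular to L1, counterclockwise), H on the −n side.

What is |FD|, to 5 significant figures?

63.963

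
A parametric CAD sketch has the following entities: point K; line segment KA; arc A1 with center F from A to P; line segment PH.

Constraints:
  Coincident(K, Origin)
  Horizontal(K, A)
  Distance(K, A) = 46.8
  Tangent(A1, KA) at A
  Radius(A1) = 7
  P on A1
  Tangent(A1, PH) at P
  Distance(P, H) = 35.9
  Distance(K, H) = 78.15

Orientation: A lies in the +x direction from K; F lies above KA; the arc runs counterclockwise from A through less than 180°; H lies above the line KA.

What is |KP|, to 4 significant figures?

53.15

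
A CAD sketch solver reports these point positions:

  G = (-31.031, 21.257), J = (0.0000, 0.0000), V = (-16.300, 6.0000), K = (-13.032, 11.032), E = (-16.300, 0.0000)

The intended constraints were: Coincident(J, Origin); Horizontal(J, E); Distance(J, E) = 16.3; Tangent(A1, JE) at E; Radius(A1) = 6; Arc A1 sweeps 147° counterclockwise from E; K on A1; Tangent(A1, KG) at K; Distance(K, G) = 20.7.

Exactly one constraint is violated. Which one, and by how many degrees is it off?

Tangent(A1, KG) at K — off by 3.40°.

J = (0.00, 0.00) ✓; J.y = 0.00, E.y = 0.00 ✓; |JE| = 16.30 ✓; ∠(VE, EJ) = 90.00° ✓; |VE| = 6.000 ✓; bearing(V→K) − bearing(V→E) = 147.0° ✓; |VK| = 6.000 ✓; ∠(VK, KG) = 86.60° ✗; |KG| = 20.70 ✓.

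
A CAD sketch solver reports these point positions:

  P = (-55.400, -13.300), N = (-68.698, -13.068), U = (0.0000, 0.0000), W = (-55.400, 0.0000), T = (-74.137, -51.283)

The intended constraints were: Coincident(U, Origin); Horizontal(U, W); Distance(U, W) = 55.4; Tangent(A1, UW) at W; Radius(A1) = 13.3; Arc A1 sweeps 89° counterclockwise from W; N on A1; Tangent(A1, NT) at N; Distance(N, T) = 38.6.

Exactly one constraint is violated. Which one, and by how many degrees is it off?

Tangent(A1, NT) at N — off by 7.10°.

U = (0.00, 0.00) ✓; U.y = 0.00, W.y = 0.00 ✓; |UW| = 55.40 ✓; ∠(PW, WU) = 90.00° ✓; |PW| = 13.30 ✓; bearing(P→N) − bearing(P→W) = 89.00° ✓; |PN| = 13.30 ✓; ∠(PN, NT) = 97.10° ✗; |NT| = 38.60 ✓.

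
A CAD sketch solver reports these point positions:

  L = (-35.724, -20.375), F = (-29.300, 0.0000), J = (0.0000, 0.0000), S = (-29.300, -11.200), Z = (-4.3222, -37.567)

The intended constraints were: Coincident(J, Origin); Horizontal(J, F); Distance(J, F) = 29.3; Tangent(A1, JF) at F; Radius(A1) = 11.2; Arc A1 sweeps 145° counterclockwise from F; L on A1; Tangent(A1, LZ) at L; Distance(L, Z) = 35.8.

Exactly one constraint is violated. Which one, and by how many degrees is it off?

Tangent(A1, LZ) at L — off by 6.30°.

J = (0.00, 0.00) ✓; J.y = 0.00, F.y = 0.00 ✓; |JF| = 29.30 ✓; ∠(SF, FJ) = 90.00° ✓; |SF| = 11.20 ✓; bearing(S→L) − bearing(S→F) = 145.0° ✓; |SL| = 11.20 ✓; ∠(SL, LZ) = 83.70° ✗; |LZ| = 35.80 ✓.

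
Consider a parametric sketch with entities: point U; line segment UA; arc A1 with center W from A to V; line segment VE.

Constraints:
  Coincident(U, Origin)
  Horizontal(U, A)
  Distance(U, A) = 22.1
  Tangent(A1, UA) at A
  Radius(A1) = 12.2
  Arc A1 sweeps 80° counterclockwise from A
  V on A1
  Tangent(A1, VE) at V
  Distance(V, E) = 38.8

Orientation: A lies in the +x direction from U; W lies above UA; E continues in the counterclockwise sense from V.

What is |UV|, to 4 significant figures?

35.57

U is at the origin; U and A share the same y with |UA| = 22.1 and A on the +x side, so A = (22.10, 0.000). The tangent condition forces WA to be normal to UA, so W = A + (0, 12.2) = (22.10, 12.20). On A1, A sits at bearing -90° from W; an 80° counterclockwise sweep puts V at bearing -10°, so V = W + 12.2·(cos -10°, sin -10°) = (34.11, 10.08). Then |UV| = |V − U| = 35.57.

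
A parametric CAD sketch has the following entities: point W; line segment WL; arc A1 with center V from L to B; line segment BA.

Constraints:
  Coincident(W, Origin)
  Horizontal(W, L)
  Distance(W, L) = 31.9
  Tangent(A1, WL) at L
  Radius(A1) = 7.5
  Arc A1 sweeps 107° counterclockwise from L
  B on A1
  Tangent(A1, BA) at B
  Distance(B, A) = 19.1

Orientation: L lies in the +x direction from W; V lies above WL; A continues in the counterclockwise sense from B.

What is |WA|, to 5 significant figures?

43.625

W is at the origin; W and L share the same y with |WL| = 31.9 and L on the +x side, so L = (31.900, 0.0000). Since A1 is tangent to WL there, VL ⟂ WL, so V = L + (0, 7.5) = (31.900, 7.5000). On A1, L sits at bearing -90° from V; a 107° counterclockwise sweep puts B at bearing 17°, so B = V + 7.5·(cos 17°, sin 17°) = (39.072, 9.6928). A1 meets BA tangentially, so VB is at right angles to BA, so BA runs along (−sin 17°, cos 17°); with |BA| = 19.1, A = (33.488, 27.958). Then |WA| = |A − W| = 43.625.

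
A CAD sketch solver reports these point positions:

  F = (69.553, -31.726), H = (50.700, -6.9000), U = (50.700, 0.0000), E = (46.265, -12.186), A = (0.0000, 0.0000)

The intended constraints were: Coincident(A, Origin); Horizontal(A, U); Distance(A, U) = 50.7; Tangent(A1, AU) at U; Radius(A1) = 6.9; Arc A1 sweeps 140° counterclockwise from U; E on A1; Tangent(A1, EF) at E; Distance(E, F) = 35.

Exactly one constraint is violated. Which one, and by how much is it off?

Distance(E, F) = 35 — off by 4.60.

A = (0.00, 0.00) ✓; A.y = 0.00, U.y = 0.00 ✓; |AU| = 50.70 ✓; ∠(HU, UA) = 90.00° ✓; |HU| = 6.900 ✓; bearing(H→E) − bearing(H→U) = 140.0° ✓; |HE| = 6.900 ✓; ∠(HE, EF) = 90.00° ✓; |EF| = 30.40 ✗.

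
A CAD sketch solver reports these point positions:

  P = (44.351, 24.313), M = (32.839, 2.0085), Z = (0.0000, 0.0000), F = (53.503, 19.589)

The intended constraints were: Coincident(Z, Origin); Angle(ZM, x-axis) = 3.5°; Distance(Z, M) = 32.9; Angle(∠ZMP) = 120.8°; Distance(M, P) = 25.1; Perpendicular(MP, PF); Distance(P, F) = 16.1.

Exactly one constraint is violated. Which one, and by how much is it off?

Distance(P, F) = 16.1 — off by 5.80.

Z = (0.00, 0.00) ✓; ZM at 3.500° ✓; |ZM| = 32.90 ✓; ∠ZMP = 120.8° ✓; |MP| = 25.10 ✓; ∠(MP, PF) = 90.00° ✓; |PF| = 10.30 ✗.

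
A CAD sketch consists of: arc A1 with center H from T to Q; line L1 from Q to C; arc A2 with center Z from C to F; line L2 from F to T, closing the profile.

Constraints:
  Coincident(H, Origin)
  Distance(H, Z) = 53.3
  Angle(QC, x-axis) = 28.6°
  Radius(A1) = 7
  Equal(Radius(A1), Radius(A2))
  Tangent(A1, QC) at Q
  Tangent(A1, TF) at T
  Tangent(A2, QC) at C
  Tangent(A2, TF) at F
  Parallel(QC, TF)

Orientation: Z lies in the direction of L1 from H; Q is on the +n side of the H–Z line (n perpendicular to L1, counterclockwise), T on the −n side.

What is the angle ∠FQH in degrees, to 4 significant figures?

75.28°

The slot axis is L1's direction at 28.6°, so u = (cos 28.6°, sin 28.6°) = (0.8780, 0.4787) and n = (−sin 28.6°, cos 28.6°) = (-0.4787, 0.8780). H is at the origin and Z lies 53.3 along u from H, so Z = 53.3·u = (46.80, 25.51). Tangency of A1 to both parallel lines with radius 7.0 puts Q and T at H ± 7.0·n: Q = (-3.351, 6.146), T = (3.351, -6.146). Equal radii place C and F the same way about Z: C = Z + 7.0·n = (43.45, 31.66), F = Z − 7.0·n = (50.15, 19.37). Then cos ∠FQH = QF·QH / (|QF||QH|), giving 75.28°.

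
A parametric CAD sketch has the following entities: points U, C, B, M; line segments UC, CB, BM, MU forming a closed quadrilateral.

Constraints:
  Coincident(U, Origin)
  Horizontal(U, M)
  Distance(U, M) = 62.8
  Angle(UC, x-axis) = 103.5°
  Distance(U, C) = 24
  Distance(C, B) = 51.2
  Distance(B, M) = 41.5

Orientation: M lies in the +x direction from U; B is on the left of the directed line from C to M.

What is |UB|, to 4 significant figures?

57.24

Checks: |CB| = 51.20 ✓; |BM| = 41.50 ✓.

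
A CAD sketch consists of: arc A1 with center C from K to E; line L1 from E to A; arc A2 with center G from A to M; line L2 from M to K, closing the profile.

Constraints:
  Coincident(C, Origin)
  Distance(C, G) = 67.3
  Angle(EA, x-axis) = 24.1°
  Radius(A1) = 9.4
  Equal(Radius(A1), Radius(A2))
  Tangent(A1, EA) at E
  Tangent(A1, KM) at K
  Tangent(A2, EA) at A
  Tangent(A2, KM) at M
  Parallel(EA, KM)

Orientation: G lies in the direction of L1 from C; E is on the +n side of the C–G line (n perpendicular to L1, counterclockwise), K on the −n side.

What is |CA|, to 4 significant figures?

67.95

Tangency of A1 to both parallel lines with radius 9.4 puts E and K at C ± 9.4·n: E = (-3.838, 8.581), K = (3.838, -8.581). Equal radii place A and M the same way about G: A = G + 9.4·n = (57.60, 36.06), M = G − 9.4·n = (65.27, 18.90). Then |CA| = |A − C| = 67.95.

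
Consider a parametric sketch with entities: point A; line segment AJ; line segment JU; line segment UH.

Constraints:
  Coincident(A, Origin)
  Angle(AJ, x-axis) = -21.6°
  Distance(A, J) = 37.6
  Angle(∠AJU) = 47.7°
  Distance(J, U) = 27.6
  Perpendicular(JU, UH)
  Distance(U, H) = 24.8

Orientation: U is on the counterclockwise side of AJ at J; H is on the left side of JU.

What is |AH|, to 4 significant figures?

3.785

A is at the origin; AJ runs at -21.6° with length 37.6, so J = 37.6·(cos -21.6°, sin -21.6°) = (34.96, -13.84). ∠AJU = 47.7°, so JU runs at -21.6° + (180° − 47.7°) = 110.7° from the x-axis; with |JU| = 27.6, U = J + 27.6·(cos 110.7°, sin 110.7°) = (25.20, 11.98). JU ⟂ UH; with |UH| = 24.8 on the left of JU, H = U + 24.8·(-0.9354, -0.3535) = (2.005, 3.211). Then |AH| = |H − A| = 3.785.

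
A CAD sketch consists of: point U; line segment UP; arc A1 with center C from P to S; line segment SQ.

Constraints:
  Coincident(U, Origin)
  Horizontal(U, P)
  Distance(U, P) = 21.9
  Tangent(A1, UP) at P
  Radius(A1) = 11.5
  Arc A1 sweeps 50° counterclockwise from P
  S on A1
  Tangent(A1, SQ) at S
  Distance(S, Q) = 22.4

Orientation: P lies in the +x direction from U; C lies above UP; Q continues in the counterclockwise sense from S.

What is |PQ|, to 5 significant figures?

31.479

U is at the origin; UP is horizontal with |UP| = 21.9 and P on the +x side, so P = (21.900, 0.0000). The tangent condition forces CP to be normal to UP, so C = P + (0, 11.5) = (21.900, 11.500). On A1, P sits at bearing -90° from C; a 50° counterclockwise sweep puts S at bearing -40°, so S = C + 11.5·(cos -40°, sin -40°) = (30.710, 4.1079). Tangency of A1 to SQ means the radius CS is perpendicular to SQ, so SQ runs along (−sin -40°, cos -40°); with |SQ| = 22.4, Q = (45.108, 21.267). Then |PQ| = |Q − P| = 31.479.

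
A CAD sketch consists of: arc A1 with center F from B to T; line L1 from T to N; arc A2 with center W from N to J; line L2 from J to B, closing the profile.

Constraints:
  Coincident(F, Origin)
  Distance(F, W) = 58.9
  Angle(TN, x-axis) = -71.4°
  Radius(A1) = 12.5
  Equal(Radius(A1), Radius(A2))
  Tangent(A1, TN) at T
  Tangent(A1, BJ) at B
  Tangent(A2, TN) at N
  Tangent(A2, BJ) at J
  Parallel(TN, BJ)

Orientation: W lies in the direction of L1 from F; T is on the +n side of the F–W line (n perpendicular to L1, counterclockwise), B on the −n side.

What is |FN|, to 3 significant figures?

60.2

The slot axis is L1's direction at -71.4°, so u = (cos -71.4°, sin -71.4°) = (0.319, -0.948) and n = (−sin -71.4°, cos -71.4°) = (0.948, 0.319). F is at the origin and W lies 58.9 along u from F, so W = 58.9·u = (18.8, -55.8). Tangency of A1 to both parallel lines with radius 12.5 puts T and B at F ± 12.5·n: T = (11.8, 3.99), B = (-11.8, -3.99). Equal radii place N and J the same way about W: N = W + 12.5·n = (30.6, -51.8), J = W − 12.5·n = (6.94, -59.8). Then |FN| = |N − F| = 60.2.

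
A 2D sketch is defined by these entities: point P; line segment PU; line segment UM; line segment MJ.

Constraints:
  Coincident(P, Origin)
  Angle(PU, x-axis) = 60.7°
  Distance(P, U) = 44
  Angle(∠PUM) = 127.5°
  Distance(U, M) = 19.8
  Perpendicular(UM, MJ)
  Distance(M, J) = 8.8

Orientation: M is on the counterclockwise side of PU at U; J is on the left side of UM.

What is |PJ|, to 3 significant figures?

53.4

P is at the origin; PU runs at 60.7° with length 44.0, so U = 44.0·(cos 60.7°, sin 60.7°) = (21.5, 38.4). ∠PUM = 127.5°, so UM runs at 60.7° + (180° − 127.5°) = 113° from the x-axis; with |UM| = 19.8, M = U + 19.8·(cos 113°, sin 113°) = (13.7, 56.6). UM ⟂ MJ; with |MJ| = 8.8 on the left of UM, J = M + 8.8·(-0.919, -0.394) = (5.64, 53.1). Then |PJ| = |J − P| = 53.4.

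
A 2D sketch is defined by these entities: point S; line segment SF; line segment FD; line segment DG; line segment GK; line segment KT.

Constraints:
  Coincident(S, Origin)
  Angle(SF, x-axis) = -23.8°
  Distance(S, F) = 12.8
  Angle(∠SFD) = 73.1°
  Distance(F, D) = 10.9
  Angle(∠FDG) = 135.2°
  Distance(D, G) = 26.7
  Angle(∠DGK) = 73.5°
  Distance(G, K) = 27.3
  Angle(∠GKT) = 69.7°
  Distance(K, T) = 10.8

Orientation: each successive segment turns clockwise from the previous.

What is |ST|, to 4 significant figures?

9.013

S is at the origin; SF runs at -23.8° with length 12.8, so F = (11.71, -5.165). ∠SFD = 73.1° gives FD at -130.7° from the x-axis; with |FD| = 10.9, D = (4.604, -13.43). ∠FDG = 135.2° gives DG at -175.5° from the x-axis; with |DG| = 26.7, G = (-22.01, -15.52). ∠DGK = 73.5° gives GK at 78.00° from the x-axis; with |GK| = 27.3, K = (-16.34, 11.18). ∠GKT = 69.7° gives KT at -32.30° from the x-axis; with |KT| = 10.8, T = (-7.209, 5.409). Then |ST| = |T − S| = 9.013.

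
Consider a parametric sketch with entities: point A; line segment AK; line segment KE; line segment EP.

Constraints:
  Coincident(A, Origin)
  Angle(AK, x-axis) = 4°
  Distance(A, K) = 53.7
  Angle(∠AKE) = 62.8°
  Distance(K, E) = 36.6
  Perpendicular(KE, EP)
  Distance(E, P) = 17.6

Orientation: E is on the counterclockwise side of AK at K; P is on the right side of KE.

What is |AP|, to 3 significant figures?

66.5

∠AKE = 62.8°, so KE runs at 4.0° + (180° − 62.8°) = 121° from the x-axis; with |KE| = 36.6, E = K + 36.6·(cos 121°, sin 121°) = (34.6, 35.1). KE is perpendicular to EP; with |EP| = 17.6 on the right of KE, P = E + 17.6·(0.855, 0.518) = (49.7, 44.2). Then |AP| = |P − A| = 66.5.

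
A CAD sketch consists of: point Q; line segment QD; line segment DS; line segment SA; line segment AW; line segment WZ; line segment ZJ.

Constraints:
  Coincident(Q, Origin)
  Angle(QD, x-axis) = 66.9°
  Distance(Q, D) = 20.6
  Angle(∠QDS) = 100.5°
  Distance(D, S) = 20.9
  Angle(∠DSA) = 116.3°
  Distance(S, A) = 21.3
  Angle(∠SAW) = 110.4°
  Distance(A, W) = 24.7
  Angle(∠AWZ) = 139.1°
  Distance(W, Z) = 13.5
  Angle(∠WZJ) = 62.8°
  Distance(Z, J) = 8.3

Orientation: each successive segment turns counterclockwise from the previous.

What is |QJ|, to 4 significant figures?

12.44

Q is at the origin; QD runs at 66.9° with length 20.6, so D = (8.082, 18.95). ∠QDS = 100.5° gives DS at 146.4° from the x-axis; with |DS| = 20.9, S = (-9.326, 30.51). ∠DSA = 116.3° gives SA at -149.9° from the x-axis; with |SA| = 21.3, A = (-27.75, 19.83). ∠SAW = 110.4° gives AW at -80.30° from the x-axis; with |AW| = 24.7, W = (-23.59, -4.515). ∠AWZ = 139.1° gives WZ at -39.40° from the x-axis; with |WZ| = 13.5, Z = (-13.16, -13.08). ∠WZJ = 62.8° gives ZJ at 77.80° from the x-axis; with |ZJ| = 8.3, J = (-11.41, -4.971). Then |QJ| = |J − Q| = 12.44.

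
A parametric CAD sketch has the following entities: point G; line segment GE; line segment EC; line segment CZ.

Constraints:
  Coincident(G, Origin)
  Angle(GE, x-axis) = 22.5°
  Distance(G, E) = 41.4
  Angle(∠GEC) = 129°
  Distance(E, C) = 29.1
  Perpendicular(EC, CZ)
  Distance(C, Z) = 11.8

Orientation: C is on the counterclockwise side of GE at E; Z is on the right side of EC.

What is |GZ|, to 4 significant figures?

70.54

G is at the origin; GE runs at 22.5° with length 41.4, so E = 41.4·(cos 22.5°, sin 22.5°) = (38.25, 15.84). ∠GEC = 129.0°, so EC runs at 22.5° + (180° − 129.0°) = 73.50° from the x-axis; with |EC| = 29.1, C = E + 29.1·(cos 73.50°, sin 73.50°) = (46.51, 43.74). The perpendicularity gives CZ at right angles to EC; with |CZ| = 11.8 on the right of EC, Z = C + 11.8·(0.9588, -0.2840) = (57.83, 40.39). Then |GZ| = |Z − G| = 70.54.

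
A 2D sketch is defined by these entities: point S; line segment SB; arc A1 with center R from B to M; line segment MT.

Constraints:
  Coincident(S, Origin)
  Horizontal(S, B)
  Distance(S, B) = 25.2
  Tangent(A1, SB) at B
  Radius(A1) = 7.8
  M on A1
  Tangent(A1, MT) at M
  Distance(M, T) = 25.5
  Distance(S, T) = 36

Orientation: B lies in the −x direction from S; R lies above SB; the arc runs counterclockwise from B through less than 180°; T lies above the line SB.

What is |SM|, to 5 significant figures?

18.840

Checks: ∠(RB, BS) = 90.00° ✓; |RM| = 7.800 ✓; ∠(RM, MT) = 90.00° ✓; |MT| = 25.50 ✓; |ST| = 36.00 ✓.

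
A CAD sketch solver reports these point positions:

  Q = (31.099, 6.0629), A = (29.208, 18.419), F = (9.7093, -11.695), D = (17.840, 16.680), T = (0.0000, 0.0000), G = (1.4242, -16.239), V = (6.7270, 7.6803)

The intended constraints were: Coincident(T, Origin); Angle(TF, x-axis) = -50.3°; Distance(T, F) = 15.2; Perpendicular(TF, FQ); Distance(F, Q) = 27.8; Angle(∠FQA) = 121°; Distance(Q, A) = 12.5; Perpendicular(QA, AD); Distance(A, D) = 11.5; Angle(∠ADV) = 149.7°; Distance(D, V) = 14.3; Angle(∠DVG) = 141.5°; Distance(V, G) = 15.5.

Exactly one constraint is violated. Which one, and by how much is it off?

Distance(V, G) = 15.5 — off by 9.00.

T = (0.00, 0.00) ✓; TF at -50.30° ✓; |TF| = 15.20 ✓; ∠(TF, FQ) = 90.00° ✓; |FQ| = 27.80 ✓; ∠FQA = 121.0° ✓; |QA| = 12.50 ✓; ∠(QA, AD) = 90.00° ✓; |AD| = 11.50 ✓; ∠ADV = 149.7° ✓; |DV| = 14.30 ✓; ∠DVG = 141.5° ✓; |VG| = 24.50 ✗.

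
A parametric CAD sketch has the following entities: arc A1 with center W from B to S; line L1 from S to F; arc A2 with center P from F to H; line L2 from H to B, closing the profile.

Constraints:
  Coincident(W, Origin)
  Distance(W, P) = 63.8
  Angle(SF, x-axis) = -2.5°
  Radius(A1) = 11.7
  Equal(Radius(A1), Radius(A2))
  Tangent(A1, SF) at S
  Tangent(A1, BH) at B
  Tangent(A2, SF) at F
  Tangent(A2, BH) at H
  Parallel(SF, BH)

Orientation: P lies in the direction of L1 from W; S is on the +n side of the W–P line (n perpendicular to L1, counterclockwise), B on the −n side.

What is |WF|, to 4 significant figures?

64.86

The slot axis is L1's direction at -2.5°, so u = (cos -2.5°, sin -2.5°) = (0.9990, -0.04362) and n = (−sin -2.5°, cos -2.5°) = (0.04362, 0.9990). W is at the origin and P lies 63.8 along u from W, so P = 63.8·u = (63.74, -2.783). Tangency of A1 to both parallel lines with radius 11.7 puts S and B at W ± 11.7·n: S = (0.5103, 11.69), B = (-0.5103, -11.69). Equal radii place F and H the same way about P: F = P + 11.7·n = (64.25, 8.906), H = P − 11.7·n = (63.23, -14.47). Then |WF| = |F − W| = 64.86.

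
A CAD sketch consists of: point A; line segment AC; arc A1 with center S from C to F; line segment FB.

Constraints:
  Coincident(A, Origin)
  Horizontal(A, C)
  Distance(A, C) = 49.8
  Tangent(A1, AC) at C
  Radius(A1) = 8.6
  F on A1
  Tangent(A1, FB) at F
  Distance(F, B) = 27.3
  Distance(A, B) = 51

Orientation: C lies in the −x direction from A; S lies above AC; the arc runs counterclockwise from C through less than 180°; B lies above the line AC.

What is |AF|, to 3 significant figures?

41.9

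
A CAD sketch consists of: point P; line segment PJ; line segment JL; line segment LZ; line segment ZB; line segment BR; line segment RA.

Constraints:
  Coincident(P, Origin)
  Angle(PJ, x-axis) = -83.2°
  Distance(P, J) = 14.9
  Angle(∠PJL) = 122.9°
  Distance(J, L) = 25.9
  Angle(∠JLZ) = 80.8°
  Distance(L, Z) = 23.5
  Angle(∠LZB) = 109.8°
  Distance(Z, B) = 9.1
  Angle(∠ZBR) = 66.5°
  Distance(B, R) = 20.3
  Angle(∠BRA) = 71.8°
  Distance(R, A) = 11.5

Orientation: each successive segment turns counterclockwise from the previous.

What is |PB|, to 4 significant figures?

24.62

∠JLZ = 80.8° gives LZ at 73.10° from the x-axis; with |LZ| = 23.5, Z = (31.85, -3.704). ∠LZB = 109.8° gives ZB at 143.3° from the x-axis; with |ZB| = 9.1, B = (24.56, 1.734). Then |PB| = |B − P| = 24.62.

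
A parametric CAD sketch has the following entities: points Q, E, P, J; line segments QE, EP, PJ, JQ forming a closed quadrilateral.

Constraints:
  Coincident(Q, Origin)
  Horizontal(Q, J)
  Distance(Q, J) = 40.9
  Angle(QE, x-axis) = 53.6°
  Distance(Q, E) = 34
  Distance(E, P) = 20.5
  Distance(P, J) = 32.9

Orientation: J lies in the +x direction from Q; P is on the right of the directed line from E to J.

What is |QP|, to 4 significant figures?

13.70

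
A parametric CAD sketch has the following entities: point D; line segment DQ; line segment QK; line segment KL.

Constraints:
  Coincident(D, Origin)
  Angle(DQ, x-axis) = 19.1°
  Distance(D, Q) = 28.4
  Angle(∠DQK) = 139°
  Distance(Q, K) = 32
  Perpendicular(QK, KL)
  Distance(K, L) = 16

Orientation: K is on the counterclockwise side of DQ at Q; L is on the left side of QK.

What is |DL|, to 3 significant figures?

53.5

∠DQK = 139.0°, so QK runs at 19.1° + (180° − 139.0°) = 60.1° from the x-axis; with |QK| = 32.0, K = Q + 32.0·(cos 60.1°, sin 60.1°) = (42.8, 37.0). The perpendicularity gives KL at right angles to QK; with |KL| = 16.0 on the left of QK, L = K + 16.0·(-0.867, 0.498) = (28.9, 45.0). Then |DL| = |L − D| = 53.5.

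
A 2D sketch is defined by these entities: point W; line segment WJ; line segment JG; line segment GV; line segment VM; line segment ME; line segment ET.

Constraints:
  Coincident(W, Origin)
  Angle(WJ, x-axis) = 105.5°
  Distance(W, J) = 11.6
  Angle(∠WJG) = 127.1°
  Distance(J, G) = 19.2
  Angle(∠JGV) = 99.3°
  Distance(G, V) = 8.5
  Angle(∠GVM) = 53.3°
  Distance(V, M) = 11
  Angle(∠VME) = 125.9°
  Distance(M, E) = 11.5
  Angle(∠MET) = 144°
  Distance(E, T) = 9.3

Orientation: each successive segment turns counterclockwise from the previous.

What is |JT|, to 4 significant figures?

21.10

∠VME = 125.9° gives ME at 59.90° from the x-axis; with |ME| = 11.5, E = (-8.606, 22.01). ∠MET = 144.0° gives ET at 95.90° from the x-axis; with |ET| = 9.3, T = (-9.562, 31.26). Then |JT| = |T − J| = 21.10.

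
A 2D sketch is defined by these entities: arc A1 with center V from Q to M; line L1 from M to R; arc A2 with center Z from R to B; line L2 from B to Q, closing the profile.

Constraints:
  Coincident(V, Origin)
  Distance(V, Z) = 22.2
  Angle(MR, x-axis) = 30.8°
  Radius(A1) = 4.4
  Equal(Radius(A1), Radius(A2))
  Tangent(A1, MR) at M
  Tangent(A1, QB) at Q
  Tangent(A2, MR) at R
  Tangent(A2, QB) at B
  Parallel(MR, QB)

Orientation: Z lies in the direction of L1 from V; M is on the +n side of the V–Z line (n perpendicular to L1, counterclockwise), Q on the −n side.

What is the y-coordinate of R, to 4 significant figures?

15.15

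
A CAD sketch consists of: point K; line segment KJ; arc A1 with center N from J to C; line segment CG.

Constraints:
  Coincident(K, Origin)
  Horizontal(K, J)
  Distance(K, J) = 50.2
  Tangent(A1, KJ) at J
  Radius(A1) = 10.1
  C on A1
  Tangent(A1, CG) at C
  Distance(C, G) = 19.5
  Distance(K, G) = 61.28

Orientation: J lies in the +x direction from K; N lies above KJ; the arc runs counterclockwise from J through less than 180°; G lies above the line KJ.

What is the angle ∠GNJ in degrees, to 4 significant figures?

174.6°

Checks: K = (0.00, 0.00) ✓; |NC| = 10.10 ✓; ∠(NC, CG) = 90.00° ✓; |CG| = 19.50 ✓; |KG| = 61.28 ✓.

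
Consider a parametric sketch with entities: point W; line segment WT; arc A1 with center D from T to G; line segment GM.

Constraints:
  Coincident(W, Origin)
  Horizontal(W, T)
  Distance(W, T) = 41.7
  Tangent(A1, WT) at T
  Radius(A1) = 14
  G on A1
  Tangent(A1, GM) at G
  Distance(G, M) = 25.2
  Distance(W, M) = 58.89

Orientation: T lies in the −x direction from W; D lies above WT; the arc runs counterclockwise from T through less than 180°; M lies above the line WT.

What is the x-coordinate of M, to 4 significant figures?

-40.45

Checks: |DG| = 14.00 ✓; ∠(DG, GM) = 90.00° ✓; |GM| = 25.20 ✓; |WM| = 58.89 ✓.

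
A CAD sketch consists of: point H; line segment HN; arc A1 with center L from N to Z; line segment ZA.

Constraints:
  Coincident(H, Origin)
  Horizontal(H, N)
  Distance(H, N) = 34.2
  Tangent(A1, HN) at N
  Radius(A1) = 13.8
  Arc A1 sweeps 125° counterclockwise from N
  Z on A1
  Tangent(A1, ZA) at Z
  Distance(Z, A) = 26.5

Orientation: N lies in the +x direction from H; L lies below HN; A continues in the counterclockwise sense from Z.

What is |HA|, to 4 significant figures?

57.77

H is at the origin; HN is horizontal with |HN| = 34.2 and N on the +x side, so N = (34.20, 0.000). A1 meets HN tangentially, so LN is at right angles to HN, so L = N + (0, -13.8) = (34.20, -13.80). On A1, N sits at bearing 90° from L; a 125° counterclockwise sweep puts Z at bearing 215°, so Z = L + 13.8·(cos 215°, sin 215°) = (22.90, -21.72). Since A1 is tangent to ZA there, LZ ⟂ ZA, so ZA runs along (−sin 215°, cos 215°); with |ZA| = 26.5, A = (38.10, -43.42). Then |HA| = |A − H| = 57.77.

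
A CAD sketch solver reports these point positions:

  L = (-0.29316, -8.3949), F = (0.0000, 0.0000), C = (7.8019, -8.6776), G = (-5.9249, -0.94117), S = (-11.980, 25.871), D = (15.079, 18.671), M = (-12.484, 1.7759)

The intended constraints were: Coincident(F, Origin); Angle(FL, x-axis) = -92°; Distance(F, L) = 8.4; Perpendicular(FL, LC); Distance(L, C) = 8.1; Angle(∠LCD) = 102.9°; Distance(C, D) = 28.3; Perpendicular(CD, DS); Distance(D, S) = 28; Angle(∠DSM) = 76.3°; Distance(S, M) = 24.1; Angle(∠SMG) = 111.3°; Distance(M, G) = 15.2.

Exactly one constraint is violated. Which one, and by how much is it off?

Distance(M, G) = 15.2 — off by 8.10.

F = (0.00, 0.00) ✓; FL at -92.00° ✓; |FL| = 8.400 ✓; ∠(FL, LC) = 90.00° ✓; |LC| = 8.100 ✓; ∠LCD = 102.9° ✓; |CD| = 28.30 ✓; ∠(CD, DS) = 90.00° ✓; |DS| = 28.00 ✓; ∠DSM = 76.30° ✓; |SM| = 24.10 ✓; ∠SMG = 111.3° ✓; |MG| = 7.100 ✗.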